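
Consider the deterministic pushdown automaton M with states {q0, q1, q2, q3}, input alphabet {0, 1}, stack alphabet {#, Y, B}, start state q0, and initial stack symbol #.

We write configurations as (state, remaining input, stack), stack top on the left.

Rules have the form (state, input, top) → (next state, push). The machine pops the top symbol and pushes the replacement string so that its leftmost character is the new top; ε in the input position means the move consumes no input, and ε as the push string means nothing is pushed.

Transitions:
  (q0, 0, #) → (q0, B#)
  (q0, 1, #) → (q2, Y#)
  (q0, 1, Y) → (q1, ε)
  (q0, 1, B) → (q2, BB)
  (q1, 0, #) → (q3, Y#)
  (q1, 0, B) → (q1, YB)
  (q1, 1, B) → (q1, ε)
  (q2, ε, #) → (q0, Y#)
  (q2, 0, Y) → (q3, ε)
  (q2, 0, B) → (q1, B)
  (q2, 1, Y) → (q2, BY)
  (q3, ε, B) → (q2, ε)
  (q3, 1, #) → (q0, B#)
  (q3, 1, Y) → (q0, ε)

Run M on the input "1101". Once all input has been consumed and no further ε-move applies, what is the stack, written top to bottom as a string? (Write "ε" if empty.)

Y#

(q0, 1101, #)
  read 1, top #: go to q2, push Y# → (q2, 101, Y#)
  read 1, top Y: go to q2, push BY → (q2, 01, BY#)
  read 0, top B: go to q1, push B → (q1, 1, BY#)
  read 1, top B: go to q1, push ε → (q1, ε, Y#)
All input consumed in state q1 with stack Y#.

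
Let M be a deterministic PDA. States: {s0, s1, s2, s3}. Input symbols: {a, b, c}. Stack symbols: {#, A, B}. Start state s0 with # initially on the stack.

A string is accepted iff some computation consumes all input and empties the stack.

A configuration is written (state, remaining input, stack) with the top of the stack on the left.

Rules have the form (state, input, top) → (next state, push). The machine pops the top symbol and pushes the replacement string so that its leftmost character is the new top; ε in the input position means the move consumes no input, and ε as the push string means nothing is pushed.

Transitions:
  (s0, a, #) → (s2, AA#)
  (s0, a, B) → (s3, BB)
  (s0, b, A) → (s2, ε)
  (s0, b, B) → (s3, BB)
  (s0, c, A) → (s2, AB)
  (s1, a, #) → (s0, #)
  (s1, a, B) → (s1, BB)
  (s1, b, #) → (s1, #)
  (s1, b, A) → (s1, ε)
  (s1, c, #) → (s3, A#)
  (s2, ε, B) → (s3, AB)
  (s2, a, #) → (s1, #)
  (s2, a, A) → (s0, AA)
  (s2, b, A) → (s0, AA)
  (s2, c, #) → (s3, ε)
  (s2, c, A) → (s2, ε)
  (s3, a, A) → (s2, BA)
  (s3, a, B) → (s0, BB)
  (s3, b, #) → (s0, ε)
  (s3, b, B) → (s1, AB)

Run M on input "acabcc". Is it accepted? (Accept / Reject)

Accept

(s0, acabcc, #)
  read a, top #: go to s2, push AA# → (s2, cabcc, AA#)
  read c, top A: go to s2, push ε → (s2, abcc, A#)
  read a, top A: go to s0, push AA → (s0, bcc, AA#)
  read b, top A: go to s2, push ε → (s2, cc, A#)
  read c, top A: go to s2, push ε → (s2, c, #)
  read c, top #: go to s3, push ε → (s3, ε, ε)
All input consumed and the stack is empty.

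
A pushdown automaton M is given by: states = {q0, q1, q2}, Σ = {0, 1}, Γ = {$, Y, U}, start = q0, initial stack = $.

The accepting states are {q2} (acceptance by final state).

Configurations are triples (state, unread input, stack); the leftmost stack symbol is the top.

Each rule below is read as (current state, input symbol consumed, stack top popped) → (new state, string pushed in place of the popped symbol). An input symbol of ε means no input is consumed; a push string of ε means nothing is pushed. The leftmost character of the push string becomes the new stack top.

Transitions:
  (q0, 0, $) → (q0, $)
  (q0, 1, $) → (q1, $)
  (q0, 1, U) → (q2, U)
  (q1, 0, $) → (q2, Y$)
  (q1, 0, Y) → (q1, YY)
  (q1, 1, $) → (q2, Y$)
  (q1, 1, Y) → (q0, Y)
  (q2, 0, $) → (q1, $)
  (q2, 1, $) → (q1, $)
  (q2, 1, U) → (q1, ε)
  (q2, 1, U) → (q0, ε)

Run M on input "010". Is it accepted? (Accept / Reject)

One accepting computation: (q0, 010, $) ⊢ (q0, 10, $) ⊢ (q1, 0, $) ⊢ (q2, ε, Y$)
All input consumed and state q2 ∈ F.

Accept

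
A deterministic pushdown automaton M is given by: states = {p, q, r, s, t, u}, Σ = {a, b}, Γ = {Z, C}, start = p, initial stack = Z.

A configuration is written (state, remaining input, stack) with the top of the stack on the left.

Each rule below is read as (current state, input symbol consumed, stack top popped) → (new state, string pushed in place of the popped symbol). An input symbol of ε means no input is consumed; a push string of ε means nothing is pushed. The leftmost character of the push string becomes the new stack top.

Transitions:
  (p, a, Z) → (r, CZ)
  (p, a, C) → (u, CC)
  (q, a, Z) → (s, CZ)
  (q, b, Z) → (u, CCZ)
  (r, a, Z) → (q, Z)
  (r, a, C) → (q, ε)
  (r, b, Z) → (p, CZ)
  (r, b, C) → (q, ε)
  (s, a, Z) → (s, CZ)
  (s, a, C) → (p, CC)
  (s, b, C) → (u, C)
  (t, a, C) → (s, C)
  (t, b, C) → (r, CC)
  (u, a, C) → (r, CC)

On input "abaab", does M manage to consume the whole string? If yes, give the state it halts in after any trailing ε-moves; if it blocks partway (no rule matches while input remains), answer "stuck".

stuck

(p, abaab, Z) ⊢ (r, baab, CZ) ⊢ (q, aab, Z) ⊢ (s, ab, CZ) ⊢ (p, b, CCZ)
No transition for (p, b, top C); M blocks with input b remaining.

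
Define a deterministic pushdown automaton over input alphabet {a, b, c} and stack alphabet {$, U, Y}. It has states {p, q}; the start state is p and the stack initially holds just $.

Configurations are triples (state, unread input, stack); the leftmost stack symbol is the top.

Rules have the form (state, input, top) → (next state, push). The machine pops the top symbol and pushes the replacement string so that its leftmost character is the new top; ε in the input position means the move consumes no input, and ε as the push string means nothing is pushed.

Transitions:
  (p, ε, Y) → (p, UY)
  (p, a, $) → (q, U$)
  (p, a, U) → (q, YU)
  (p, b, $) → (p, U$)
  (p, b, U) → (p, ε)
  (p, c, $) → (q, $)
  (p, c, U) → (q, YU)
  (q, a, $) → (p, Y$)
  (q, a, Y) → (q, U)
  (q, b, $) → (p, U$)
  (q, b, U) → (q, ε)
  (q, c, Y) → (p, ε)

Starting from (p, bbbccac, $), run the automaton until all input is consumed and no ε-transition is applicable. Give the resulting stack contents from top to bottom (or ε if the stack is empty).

(p, bbbccac, $)
  read b, top $: go to p, push U$ → (p, bbccac, U$)
  read b, top U: go to p, push ε → (p, bccac, $)
  read b, top $: go to p, push U$ → (p, ccac, U$)
  read c, top U: go to q, push YU → (q, cac, YU$)
  read c, top Y: go to p, push ε → (p, ac, U$)
  read a, top U: go to q, push YU → (q, c, YU$)
  read c, top Y: go to p, push ε → (p, ε, U$)
All input consumed in state p with stack U$.

U$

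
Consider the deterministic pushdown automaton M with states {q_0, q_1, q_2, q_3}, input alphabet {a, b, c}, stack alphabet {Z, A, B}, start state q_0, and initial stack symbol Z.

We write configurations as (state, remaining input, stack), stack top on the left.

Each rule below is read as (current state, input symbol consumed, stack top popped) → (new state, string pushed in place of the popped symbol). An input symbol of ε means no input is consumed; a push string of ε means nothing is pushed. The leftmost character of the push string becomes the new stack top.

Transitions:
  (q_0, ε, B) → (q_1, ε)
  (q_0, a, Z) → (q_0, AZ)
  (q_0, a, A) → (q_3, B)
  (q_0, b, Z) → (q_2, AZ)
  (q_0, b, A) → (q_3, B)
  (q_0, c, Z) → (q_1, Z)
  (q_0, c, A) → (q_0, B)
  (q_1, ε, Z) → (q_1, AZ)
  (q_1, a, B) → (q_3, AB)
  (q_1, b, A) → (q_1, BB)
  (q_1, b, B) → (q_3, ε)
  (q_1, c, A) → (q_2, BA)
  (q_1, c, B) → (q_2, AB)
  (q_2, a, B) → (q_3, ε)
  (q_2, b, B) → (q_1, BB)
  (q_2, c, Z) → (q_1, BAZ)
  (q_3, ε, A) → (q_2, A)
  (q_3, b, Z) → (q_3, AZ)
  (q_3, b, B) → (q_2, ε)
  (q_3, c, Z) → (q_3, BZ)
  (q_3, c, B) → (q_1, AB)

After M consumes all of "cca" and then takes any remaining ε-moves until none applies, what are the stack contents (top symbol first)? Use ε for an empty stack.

AZ

(q_0, cca, Z)
  read c, top Z: go to q_1, push Z → (q_1, ca, Z)
  ε-move, top Z: go to q_1, push AZ → (q_1, ca, AZ)
  read c, top A: go to q_2, push BA → (q_2, a, BAZ)
  read a, top B: go to q_3, push ε → (q_3, ε, AZ)
  ε-move, top A: go to q_2, push A → (q_2, ε, AZ)
All input consumed in state q_2 with stack AZ.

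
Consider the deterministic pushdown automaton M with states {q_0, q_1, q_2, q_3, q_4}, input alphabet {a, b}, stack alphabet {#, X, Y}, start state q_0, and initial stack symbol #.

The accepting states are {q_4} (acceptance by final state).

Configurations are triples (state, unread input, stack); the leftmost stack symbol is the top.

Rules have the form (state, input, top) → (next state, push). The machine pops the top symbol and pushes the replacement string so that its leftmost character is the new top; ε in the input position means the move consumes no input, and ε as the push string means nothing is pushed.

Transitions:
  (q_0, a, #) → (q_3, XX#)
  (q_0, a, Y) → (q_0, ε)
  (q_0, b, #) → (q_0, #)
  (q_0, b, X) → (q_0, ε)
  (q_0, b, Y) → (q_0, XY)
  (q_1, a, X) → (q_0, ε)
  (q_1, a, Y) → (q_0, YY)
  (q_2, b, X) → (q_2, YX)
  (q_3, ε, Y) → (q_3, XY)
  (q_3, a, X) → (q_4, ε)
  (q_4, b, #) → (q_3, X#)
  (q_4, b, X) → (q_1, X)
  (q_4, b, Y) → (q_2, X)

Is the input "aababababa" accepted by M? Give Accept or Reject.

(q_0, aababababa, #)
  read a, top #: go to q_3, push XX# → (q_3, ababababa, XX#)
  read a, top X: go to q_4, push ε → (q_4, babababa, X#)
  read b, top X: go to q_1, push X → (q_1, abababa, X#)
  read a, top X: go to q_0, push ε → (q_0, bababa, #)
  read b, top #: go to q_0, push # → (q_0, ababa, #)
  read a, top #: go to q_3, push XX# → (q_3, baba, XX#)
No transition applies at (q_3, baba, XX#); input not fully consumed.

Reject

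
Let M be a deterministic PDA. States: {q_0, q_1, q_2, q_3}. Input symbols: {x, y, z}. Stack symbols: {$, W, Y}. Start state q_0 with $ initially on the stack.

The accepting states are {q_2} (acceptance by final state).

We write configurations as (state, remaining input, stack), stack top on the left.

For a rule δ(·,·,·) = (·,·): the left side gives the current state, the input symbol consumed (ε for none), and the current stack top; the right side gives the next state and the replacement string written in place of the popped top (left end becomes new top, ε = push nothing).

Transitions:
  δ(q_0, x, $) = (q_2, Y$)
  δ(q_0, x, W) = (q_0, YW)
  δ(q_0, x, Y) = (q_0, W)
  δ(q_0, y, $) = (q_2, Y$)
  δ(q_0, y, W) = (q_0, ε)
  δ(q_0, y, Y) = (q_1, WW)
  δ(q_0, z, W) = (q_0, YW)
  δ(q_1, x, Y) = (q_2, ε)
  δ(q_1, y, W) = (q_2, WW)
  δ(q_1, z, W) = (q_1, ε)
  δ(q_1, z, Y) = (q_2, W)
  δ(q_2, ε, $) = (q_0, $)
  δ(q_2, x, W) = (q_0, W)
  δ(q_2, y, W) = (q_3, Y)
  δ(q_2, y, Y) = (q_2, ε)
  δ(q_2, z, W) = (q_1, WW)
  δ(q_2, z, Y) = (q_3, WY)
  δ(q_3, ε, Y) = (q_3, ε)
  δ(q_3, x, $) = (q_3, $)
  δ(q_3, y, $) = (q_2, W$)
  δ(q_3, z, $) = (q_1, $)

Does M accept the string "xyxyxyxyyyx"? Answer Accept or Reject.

Accept

(q_0, xyxyxyxyyyx, $)
  read x, top $: go to q_2, push Y$ → (q_2, yxyxyxyyyx, Y$)
  read y, top Y: go to q_2, push ε → (q_2, xyxyxyyyx, $)
  ε-move, top $: go to q_0, push $ → (q_0, xyxyxyyyx, $)
  read x, top $: go to q_2, push Y$ → (q_2, yxyxyyyx, Y$)
  read y, top Y: go to q_2, push ε → (q_2, xyxyyyx, $)
  ε-move, top $: go to q_0, push $ → (q_0, xyxyyyx, $)
  read x, top $: go to q_2, push Y$ → (q_2, yxyyyx, Y$)
  read y, top Y: go to q_2, push ε → (q_2, xyyyx, $)
  ε-move, top $: go to q_0, push $ → (q_0, xyyyx, $)
  read x, top $: go to q_2, push Y$ → (q_2, yyyx, Y$)
  read y, top Y: go to q_2, push ε → (q_2, yyx, $)
  ε-move, top $: go to q_0, push $ → (q_0, yyx, $)
  read y, top $: go to q_2, push Y$ → (q_2, yx, Y$)
  read y, top Y: go to q_2, push ε → (q_2, x, $)
  ε-move, top $: go to q_0, push $ → (q_0, x, $)
  read x, top $: go to q_2, push Y$ → (q_2, ε, Y$)
All input consumed; state q_2 ∈ F.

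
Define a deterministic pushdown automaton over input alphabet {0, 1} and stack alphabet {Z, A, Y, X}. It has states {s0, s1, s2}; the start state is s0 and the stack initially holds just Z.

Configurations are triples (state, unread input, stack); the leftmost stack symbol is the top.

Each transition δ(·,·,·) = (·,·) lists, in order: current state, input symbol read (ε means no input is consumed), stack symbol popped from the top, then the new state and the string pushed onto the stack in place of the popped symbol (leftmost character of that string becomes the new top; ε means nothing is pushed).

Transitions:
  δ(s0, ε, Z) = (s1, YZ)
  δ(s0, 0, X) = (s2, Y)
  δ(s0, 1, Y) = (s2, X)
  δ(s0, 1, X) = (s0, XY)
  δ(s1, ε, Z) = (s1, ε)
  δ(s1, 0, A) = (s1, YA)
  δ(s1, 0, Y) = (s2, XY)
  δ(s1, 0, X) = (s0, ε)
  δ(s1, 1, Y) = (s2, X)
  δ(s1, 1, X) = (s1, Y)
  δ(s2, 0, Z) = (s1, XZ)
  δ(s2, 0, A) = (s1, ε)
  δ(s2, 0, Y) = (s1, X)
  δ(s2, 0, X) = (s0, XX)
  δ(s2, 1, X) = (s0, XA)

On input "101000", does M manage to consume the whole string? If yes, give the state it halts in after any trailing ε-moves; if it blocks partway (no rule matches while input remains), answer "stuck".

s0

(s0, 101000, Z)
  ε-move, top Z: go to s1, push YZ → (s1, 101000, YZ)
  read 1, top Y: go to s2, push X → (s2, 01000, XZ)
  read 0, top X: go to s0, push XX → (s0, 1000, XXZ)
  read 1, top X: go to s0, push XY → (s0, 000, XYXZ)
  read 0, top X: go to s2, push Y → (s2, 00, YYXZ)
  read 0, top Y: go to s1, push X → (s1, 0, XYXZ)
  read 0, top X: go to s0, push ε → (s0, ε, YXZ)
All input consumed; M is in state s0.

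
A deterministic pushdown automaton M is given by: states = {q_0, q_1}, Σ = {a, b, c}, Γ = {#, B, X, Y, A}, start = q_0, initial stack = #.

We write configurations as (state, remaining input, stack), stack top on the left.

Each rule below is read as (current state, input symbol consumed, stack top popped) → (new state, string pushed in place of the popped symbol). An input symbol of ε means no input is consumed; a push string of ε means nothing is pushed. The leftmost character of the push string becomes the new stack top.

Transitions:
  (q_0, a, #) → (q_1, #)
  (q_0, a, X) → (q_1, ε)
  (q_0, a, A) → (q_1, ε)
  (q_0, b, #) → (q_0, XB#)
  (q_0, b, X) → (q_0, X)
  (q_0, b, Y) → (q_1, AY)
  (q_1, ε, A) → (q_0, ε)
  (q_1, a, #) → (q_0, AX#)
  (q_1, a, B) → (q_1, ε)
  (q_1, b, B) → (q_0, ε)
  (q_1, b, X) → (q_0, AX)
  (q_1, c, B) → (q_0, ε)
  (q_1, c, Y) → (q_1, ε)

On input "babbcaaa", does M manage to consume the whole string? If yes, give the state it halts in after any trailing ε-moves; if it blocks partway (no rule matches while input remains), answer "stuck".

stuck

(q_0, babbcaaa, #)
  read b, top #: go to q_0, push XB# → (q_0, abbcaaa, XB#)
  read a, top X: go to q_1, push ε → (q_1, bbcaaa, B#)
  read b, top B: go to q_0, push ε → (q_0, bcaaa, #)
  read b, top #: go to q_0, push XB# → (q_0, caaa, XB#)
No transition for (q_0, c, top X); M blocks with input caaa remaining.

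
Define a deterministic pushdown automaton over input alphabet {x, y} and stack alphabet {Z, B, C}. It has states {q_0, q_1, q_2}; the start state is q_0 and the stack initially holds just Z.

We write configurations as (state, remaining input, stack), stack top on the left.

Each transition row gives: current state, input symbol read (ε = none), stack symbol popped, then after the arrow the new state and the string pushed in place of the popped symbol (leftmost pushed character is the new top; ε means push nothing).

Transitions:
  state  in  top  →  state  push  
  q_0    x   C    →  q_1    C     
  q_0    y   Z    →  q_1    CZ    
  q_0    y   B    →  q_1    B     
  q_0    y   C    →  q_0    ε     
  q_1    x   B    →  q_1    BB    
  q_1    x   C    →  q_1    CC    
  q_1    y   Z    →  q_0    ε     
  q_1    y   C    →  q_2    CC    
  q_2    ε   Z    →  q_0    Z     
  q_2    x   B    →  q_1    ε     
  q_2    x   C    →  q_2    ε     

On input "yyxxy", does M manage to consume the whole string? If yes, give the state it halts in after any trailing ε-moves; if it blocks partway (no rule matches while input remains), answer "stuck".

(q_0, yyxxy, Z)
  read y, top Z: go to q_1, push CZ → (q_1, yxxy, CZ)
  read y, top C: go to q_2, push CC → (q_2, xxy, CCZ)
  read x, top C: go to q_2, push ε → (q_2, xy, CZ)
  read x, top C: go to q_2, push ε → (q_2, y, Z)
  ε-move, top Z: go to q_0, push Z → (q_0, y, Z)
  read y, top Z: go to q_1, push CZ → (q_1, ε, CZ)
All input consumed; M is in state q_1.

q_1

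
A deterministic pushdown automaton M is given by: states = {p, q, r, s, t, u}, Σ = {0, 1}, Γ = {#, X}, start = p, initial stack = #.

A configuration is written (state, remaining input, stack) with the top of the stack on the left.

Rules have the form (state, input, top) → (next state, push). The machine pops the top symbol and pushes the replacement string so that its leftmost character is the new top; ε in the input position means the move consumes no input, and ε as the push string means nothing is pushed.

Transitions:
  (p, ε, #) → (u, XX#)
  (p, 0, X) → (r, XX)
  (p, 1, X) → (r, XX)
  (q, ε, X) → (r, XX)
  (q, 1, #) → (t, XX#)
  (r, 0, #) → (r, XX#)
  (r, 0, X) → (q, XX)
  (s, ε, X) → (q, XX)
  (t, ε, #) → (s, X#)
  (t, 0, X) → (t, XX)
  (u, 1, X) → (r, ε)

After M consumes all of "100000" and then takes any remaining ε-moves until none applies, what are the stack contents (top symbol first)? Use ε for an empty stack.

XXXXXXXXXXX#

(p, 100000, #)
  ε-move, top #: go to u, push XX# → (u, 100000, XX#)
  read 1, top X: go to r, push ε → (r, 00000, X#)
  read 0, top X: go to q, push XX → (q, 0000, XX#)
  ε-move, top X: go to r, push XX → (r, 0000, XXX#)
  read 0, top X: go to q, push XX → (q, 000, XXXX#)
  ε-move, top X: go to r, push XX → (r, 000, XXXXX#)
  read 0, top X: go to q, push XX → (q, 00, XXXXXX#)
  ε-move, top X: go to r, push XX → (r, 00, XXXXXXX#)
  read 0, top X: go to q, push XX → (q, 0, XXXXXXXX#)
  ε-move, top X: go to r, push XX → (r, 0, XXXXXXXXX#)
  read 0, top X: go to q, push XX → (q, ε, XXXXXXXXXX#)
  ε-move, top X: go to r, push XX → (r, ε, XXXXXXXXXXX#)
All input consumed in state r with stack XXXXXXXXXXX#.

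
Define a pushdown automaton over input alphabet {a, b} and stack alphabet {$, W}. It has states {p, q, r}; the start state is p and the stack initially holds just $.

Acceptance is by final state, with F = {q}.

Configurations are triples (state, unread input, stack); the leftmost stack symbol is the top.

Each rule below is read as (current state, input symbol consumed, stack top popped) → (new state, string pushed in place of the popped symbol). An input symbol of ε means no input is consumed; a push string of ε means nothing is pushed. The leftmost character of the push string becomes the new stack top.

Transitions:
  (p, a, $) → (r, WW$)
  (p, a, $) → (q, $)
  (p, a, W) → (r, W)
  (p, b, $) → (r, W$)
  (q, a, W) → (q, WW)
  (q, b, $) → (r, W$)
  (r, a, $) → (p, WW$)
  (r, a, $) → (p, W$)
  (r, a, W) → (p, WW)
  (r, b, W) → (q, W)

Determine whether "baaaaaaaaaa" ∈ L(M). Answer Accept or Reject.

Reject

No computation consumes all input and reaches a final state.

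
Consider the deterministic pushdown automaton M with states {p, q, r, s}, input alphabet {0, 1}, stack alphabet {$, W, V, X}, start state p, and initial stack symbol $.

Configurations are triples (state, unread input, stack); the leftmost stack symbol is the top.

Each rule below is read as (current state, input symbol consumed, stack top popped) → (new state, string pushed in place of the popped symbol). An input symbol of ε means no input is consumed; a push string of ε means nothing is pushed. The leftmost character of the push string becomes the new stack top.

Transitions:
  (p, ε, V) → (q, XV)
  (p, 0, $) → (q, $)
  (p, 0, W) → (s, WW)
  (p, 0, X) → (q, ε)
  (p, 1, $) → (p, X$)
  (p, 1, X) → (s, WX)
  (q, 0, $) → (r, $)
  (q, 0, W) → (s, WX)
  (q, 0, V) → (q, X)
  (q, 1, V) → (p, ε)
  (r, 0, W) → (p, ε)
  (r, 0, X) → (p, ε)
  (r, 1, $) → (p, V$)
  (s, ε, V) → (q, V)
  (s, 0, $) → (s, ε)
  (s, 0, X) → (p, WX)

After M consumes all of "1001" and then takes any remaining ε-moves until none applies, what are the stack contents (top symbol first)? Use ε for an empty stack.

XV$

(p, 1001, $) ⊢ (p, 001, X$) ⊢ (q, 01, $) ⊢ (r, 1, $) ⊢ (p, ε, V$) ⊢ (q, ε, XV$)
All input consumed in state q with stack XV$.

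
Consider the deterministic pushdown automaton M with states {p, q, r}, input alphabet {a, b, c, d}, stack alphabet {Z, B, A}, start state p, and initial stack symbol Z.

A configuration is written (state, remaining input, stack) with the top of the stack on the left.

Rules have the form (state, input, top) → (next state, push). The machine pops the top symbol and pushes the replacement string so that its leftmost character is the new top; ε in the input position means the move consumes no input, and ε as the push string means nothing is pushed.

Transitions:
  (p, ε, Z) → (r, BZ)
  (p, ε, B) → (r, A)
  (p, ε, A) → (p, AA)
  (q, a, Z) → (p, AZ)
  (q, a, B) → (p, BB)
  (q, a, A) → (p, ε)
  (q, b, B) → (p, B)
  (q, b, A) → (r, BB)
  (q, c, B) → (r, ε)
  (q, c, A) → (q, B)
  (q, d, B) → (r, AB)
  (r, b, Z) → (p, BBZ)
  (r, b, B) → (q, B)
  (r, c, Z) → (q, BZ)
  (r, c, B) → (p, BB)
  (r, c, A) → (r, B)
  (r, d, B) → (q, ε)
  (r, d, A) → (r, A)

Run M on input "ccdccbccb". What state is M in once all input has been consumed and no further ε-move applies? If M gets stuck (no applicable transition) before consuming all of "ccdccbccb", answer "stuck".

stuck

(p, ccdccbccb, Z)
  ε-move, top Z: go to r, push BZ → (r, ccdccbccb, BZ)
  read c, top B: go to p, push BB → (p, cdccbccb, BBZ)
  ε-move, top B: go to r, push A → (r, cdccbccb, ABZ)
  read c, top A: go to r, push B → (r, dccbccb, BBZ)
  read d, top B: go to q, push ε → (q, ccbccb, BZ)
  read c, top B: go to r, push ε → (r, cbccb, Z)
  read c, top Z: go to q, push BZ → (q, bccb, BZ)
  read b, top B: go to p, push B → (p, ccb, BZ)
  ε-move, top B: go to r, push A → (r, ccb, AZ)
  read c, top A: go to r, push B → (r, cb, BZ)
  read c, top B: go to p, push BB → (p, b, BBZ)
  ε-move, top B: go to r, push A → (r, b, ABZ)
No transition for (r, b, top A); M blocks with input b remaining.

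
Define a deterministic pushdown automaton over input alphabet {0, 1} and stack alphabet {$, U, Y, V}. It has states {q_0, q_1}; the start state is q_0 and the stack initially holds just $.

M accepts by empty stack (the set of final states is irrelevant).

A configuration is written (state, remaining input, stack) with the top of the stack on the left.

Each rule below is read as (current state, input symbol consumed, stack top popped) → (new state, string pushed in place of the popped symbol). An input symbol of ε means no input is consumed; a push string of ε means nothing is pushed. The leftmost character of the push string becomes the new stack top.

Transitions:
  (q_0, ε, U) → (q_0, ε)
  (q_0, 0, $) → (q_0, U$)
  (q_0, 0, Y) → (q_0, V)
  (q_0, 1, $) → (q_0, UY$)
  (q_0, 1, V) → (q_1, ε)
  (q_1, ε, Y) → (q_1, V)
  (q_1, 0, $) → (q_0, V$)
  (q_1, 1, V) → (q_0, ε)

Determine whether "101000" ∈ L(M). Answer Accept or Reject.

(q_0, 101000, $)
  read 1, top $: go to q_0, push UY$ → (q_0, 01000, UY$)
  ε-move, top U: go to q_0, push ε → (q_0, 01000, Y$)
  read 0, top Y: go to q_0, push V → (q_0, 1000, V$)
  read 1, top V: go to q_1, push ε → (q_1, 000, $)
  read 0, top $: go to q_0, push V$ → (q_0, 00, V$)
No transition applies at (q_0, 00, V$); input not fully consumed.

Reject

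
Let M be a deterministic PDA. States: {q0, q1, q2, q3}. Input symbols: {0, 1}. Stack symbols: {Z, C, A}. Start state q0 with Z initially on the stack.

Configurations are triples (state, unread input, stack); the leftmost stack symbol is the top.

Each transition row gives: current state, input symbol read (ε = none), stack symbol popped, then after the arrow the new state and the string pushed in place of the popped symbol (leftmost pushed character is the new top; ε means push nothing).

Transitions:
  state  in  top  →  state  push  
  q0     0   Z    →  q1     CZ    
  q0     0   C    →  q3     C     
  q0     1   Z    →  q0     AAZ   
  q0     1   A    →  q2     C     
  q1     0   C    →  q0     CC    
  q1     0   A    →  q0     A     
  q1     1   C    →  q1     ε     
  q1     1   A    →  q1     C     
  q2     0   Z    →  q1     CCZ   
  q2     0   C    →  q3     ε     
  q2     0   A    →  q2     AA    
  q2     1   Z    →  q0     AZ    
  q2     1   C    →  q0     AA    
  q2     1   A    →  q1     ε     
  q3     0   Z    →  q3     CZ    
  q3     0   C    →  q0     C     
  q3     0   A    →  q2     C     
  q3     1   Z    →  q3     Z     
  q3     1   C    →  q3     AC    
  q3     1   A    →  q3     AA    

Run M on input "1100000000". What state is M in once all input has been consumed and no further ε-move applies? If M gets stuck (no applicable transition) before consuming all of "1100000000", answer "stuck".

(q0, 1100000000, Z)
  read 1, top Z: go to q0, push AAZ → (q0, 100000000, AAZ)
  read 1, top A: go to q2, push C → (q2, 00000000, CAZ)
  read 0, top C: go to q3, push ε → (q3, 0000000, AZ)
  read 0, top A: go to q2, push C → (q2, 000000, CZ)
  read 0, top C: go to q3, push ε → (q3, 00000, Z)
  read 0, top Z: go to q3, push CZ → (q3, 0000, CZ)
  read 0, top C: go to q0, push C → (q0, 000, CZ)
  read 0, top C: go to q3, push C → (q3, 00, CZ)
  read 0, top C: go to q0, push C → (q0, 0, CZ)
  read 0, top C: go to q3, push C → (q3, ε, CZ)
All input consumed; M is in state q3.

q3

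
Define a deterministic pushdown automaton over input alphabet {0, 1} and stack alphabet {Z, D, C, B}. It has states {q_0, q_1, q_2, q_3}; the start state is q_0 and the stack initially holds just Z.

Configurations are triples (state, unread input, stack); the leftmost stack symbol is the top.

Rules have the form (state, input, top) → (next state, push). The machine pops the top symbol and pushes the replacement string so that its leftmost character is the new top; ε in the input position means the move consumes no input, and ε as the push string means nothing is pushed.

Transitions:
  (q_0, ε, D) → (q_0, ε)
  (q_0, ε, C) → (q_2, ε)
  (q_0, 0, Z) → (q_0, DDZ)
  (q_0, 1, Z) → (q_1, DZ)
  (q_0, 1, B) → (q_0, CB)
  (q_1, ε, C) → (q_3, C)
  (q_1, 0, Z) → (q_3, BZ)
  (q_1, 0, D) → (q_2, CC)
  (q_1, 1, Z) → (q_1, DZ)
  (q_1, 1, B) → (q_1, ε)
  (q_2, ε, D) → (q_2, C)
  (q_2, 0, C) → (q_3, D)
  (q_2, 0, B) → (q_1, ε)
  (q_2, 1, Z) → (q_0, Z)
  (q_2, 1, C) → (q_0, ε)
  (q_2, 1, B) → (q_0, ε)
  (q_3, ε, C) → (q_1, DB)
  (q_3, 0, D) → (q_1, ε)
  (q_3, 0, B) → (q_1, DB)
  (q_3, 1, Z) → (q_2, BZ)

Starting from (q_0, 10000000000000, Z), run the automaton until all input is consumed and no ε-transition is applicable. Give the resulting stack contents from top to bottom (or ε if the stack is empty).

(q_0, 10000000000000, Z) ⊢ (q_1, 0000000000000, DZ) ⊢ (q_2, 000000000000, CCZ) ⊢ (q_3, 00000000000, DCZ) ⊢ (q_1, 0000000000, CZ) ⊢ (q_3, 0000000000, CZ) ⊢ (q_1, 0000000000, DBZ) ⊢ (q_2, 000000000, CCBZ) ⊢ (q_3, 00000000, DCBZ) ⊢ (q_1, 0000000, CBZ) ⊢ (q_3, 0000000, CBZ) ⊢ (q_1, 0000000, DBBZ) ⊢ (q_2, 000000, CCBBZ) ⊢ (q_3, 00000, DCBBZ) ⊢ (q_1, 0000, CBBZ) ⊢ (q_3, 0000, CBBZ) ⊢ (q_1, 0000, DBBBZ) ⊢ (q_2, 000, CCBBBZ) ⊢ (q_3, 00, DCBBBZ) ⊢ (q_1, 0, CBBBZ) ⊢ (q_3, 0, CBBBZ) ⊢ (q_1, 0, DBBBBZ) ⊢ (q_2, ε, CCBBBBZ)
All input consumed in state q_2 with stack CCBBBBZ.

CCBBBBZ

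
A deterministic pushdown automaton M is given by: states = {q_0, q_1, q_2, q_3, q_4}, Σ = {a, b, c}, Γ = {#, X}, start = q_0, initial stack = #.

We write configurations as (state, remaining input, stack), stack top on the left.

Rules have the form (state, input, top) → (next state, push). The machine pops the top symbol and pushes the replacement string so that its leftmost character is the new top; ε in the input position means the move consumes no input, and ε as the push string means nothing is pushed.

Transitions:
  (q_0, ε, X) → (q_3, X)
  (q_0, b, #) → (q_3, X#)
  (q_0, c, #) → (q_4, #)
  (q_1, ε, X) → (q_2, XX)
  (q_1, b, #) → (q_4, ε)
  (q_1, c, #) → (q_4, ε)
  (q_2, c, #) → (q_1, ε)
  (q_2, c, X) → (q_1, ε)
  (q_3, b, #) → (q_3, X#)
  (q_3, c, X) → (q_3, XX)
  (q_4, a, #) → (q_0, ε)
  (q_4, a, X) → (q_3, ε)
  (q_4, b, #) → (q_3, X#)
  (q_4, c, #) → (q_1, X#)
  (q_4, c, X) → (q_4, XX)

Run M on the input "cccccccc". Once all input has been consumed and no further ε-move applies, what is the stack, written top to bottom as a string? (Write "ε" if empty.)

(q_0, cccccccc, #)
  read c, top #: go to q_4, push # → (q_4, ccccccc, #)
  read c, top #: go to q_1, push X# → (q_1, cccccc, X#)
  ε-move, top X: go to q_2, push XX → (q_2, cccccc, XX#)
  read c, top X: go to q_1, push ε → (q_1, ccccc, X#)
  ε-move, top X: go to q_2, push XX → (q_2, ccccc, XX#)
  read c, top X: go to q_1, push ε → (q_1, cccc, X#)
  ε-move, top X: go to q_2, push XX → (q_2, cccc, XX#)
  read c, top X: go to q_1, push ε → (q_1, ccc, X#)
  ε-move, top X: go to q_2, push XX → (q_2, ccc, XX#)
  read c, top X: go to q_1, push ε → (q_1, cc, X#)
  ε-move, top X: go to q_2, push XX → (q_2, cc, XX#)
  read c, top X: go to q_1, push ε → (q_1, c, X#)
  ε-move, top X: go to q_2, push XX → (q_2, c, XX#)
  read c, top X: go to q_1, push ε → (q_1, ε, X#)
  ε-move, top X: go to q_2, push XX → (q_2, ε, XX#)
All input consumed in state q_2 with stack XX#.

XX#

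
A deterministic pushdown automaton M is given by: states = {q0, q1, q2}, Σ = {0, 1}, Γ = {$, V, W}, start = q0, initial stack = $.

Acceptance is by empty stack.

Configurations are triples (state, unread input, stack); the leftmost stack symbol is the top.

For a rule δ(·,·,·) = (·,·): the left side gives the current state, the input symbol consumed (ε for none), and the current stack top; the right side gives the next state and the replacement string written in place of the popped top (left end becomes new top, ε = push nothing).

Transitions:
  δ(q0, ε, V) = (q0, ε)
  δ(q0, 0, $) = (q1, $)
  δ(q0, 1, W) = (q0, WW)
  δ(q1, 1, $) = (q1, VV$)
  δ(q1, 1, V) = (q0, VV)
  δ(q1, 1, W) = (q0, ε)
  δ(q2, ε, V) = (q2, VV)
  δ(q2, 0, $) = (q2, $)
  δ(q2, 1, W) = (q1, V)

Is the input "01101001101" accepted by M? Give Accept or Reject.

Reject

(q0, 01101001101, $) ⊢ (q1, 1101001101, $) ⊢ (q1, 101001101, VV$) ⊢ (q0, 01001101, VVV$) ⊢ (q0, 01001101, VV$) ⊢ (q0, 01001101, V$) ⊢ (q0, 01001101, $) ⊢ (q1, 1001101, $) ⊢ (q1, 001101, VV$)
No transition applies at (q1, 001101, VV$); input not fully consumed.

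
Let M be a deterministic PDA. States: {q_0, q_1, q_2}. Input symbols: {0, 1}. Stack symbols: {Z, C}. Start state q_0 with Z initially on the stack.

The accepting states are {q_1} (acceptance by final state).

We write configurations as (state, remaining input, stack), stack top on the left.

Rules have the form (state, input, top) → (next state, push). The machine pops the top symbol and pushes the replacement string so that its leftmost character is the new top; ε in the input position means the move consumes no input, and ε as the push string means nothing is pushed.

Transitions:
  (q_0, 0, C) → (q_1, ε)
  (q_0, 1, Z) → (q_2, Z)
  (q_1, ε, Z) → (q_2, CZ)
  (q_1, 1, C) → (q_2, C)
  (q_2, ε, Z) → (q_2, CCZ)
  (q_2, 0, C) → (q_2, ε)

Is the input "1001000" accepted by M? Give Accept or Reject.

(q_0, 1001000, Z) ⊢ (q_2, 001000, Z) ⊢ (q_2, 001000, CCZ) ⊢ (q_2, 01000, CZ) ⊢ (q_2, 1000, Z) ⊢ (q_2, 1000, CCZ)
No transition applies at (q_2, 1000, CCZ); input not fully consumed.

Reject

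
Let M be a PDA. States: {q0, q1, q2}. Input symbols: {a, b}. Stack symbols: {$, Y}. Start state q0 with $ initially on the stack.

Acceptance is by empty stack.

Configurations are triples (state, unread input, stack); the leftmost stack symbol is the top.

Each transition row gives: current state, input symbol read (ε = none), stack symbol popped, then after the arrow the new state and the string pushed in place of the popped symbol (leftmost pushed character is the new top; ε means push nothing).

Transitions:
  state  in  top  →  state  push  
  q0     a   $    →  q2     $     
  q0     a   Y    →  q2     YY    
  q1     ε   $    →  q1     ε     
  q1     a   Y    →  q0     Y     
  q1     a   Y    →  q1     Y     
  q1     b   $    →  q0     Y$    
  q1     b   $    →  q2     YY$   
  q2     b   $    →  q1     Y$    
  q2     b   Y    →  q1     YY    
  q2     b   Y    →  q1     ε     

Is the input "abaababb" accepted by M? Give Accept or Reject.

No computation consumes all input and empties the stack.

Reject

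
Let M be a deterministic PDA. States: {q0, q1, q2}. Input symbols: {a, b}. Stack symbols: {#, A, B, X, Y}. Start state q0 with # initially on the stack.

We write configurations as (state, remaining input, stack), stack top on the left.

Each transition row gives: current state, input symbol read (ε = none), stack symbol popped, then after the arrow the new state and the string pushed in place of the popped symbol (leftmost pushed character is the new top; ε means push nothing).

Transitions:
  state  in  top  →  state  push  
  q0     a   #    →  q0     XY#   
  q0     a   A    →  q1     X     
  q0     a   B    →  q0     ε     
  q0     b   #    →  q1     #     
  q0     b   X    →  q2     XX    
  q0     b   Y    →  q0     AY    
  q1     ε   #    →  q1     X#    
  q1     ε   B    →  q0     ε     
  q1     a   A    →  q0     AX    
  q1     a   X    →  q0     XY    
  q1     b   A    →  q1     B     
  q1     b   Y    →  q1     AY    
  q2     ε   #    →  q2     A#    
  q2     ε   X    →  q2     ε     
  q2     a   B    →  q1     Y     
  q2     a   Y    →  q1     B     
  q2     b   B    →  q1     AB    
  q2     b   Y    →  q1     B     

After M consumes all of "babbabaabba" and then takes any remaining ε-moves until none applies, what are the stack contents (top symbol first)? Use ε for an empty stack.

(q0, babbabaabba, #) ⊢ (q1, abbabaabba, #) ⊢ (q1, abbabaabba, X#) ⊢ (q0, bbabaabba, XY#) ⊢ (q2, babaabba, XXY#) ⊢ (q2, babaabba, XY#) ⊢ (q2, babaabba, Y#) ⊢ (q1, abaabba, B#) ⊢ (q0, abaabba, #) ⊢ (q0, baabba, XY#) ⊢ (q2, aabba, XXY#) ⊢ (q2, aabba, XY#) ⊢ (q2, aabba, Y#) ⊢ (q1, abba, B#) ⊢ (q0, abba, #) ⊢ (q0, bba, XY#) ⊢ (q2, ba, XXY#) ⊢ (q2, ba, XY#) ⊢ (q2, ba, Y#) ⊢ (q1, a, B#) ⊢ (q0, a, #) ⊢ (q0, ε, XY#)
All input consumed in state q0 with stack XY#.

XY#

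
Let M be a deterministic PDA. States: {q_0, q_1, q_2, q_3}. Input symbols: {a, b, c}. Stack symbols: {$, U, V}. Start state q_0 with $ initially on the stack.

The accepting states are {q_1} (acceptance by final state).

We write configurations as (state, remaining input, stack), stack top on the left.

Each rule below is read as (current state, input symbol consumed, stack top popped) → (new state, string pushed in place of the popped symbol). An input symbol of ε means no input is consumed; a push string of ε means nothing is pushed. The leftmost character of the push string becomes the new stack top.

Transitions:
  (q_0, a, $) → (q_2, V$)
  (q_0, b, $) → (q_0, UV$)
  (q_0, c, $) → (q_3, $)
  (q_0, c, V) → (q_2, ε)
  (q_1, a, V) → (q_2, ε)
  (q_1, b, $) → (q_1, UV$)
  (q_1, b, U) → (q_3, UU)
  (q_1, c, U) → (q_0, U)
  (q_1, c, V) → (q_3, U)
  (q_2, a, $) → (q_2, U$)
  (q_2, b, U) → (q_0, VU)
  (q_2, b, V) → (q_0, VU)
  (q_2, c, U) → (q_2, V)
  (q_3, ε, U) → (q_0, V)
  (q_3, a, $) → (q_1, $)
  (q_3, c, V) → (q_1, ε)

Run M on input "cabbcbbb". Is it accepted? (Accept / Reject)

Reject

(q_0, cabbcbbb, $)
  read c, top $: go to q_3, push $ → (q_3, abbcbbb, $)
  read a, top $: go to q_1, push $ → (q_1, bbcbbb, $)
  read b, top $: go to q_1, push UV$ → (q_1, bcbbb, UV$)
  read b, top U: go to q_3, push UU → (q_3, cbbb, UUV$)
  ε-move, top U: go to q_0, push V → (q_0, cbbb, VUV$)
  read c, top V: go to q_2, push ε → (q_2, bbb, UV$)
  read b, top U: go to q_0, push VU → (q_0, bb, VUV$)
No transition applies at (q_0, bb, VUV$); input not fully consumed.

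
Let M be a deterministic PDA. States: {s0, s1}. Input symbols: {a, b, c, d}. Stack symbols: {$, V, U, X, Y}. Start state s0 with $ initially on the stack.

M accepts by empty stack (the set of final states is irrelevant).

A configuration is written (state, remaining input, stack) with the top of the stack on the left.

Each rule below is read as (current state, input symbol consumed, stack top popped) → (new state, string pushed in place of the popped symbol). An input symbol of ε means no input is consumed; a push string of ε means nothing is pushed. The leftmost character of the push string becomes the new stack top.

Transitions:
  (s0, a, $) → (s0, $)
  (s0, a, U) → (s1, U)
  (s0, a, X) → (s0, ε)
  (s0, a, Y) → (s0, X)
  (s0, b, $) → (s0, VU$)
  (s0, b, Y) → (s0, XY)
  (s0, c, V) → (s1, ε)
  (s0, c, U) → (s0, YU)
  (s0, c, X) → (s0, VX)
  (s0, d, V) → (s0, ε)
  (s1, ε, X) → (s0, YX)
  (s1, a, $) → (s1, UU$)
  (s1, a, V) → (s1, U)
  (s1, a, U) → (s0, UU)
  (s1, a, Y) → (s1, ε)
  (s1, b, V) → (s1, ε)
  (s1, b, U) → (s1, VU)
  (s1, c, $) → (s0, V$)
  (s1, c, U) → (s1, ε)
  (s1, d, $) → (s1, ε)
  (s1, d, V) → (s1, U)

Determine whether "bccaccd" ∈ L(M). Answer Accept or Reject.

Accept

(s0, bccaccd, $)
  read b, top $: go to s0, push VU$ → (s0, ccaccd, VU$)
  read c, top V: go to s1, push ε → (s1, caccd, U$)
  read c, top U: go to s1, push ε → (s1, accd, $)
  read a, top $: go to s1, push UU$ → (s1, ccd, UU$)
  read c, top U: go to s1, push ε → (s1, cd, U$)
  read c, top U: go to s1, push ε → (s1, d, $)
  read d, top $: go to s1, push ε → (s1, ε, ε)
All input consumed and the stack is empty.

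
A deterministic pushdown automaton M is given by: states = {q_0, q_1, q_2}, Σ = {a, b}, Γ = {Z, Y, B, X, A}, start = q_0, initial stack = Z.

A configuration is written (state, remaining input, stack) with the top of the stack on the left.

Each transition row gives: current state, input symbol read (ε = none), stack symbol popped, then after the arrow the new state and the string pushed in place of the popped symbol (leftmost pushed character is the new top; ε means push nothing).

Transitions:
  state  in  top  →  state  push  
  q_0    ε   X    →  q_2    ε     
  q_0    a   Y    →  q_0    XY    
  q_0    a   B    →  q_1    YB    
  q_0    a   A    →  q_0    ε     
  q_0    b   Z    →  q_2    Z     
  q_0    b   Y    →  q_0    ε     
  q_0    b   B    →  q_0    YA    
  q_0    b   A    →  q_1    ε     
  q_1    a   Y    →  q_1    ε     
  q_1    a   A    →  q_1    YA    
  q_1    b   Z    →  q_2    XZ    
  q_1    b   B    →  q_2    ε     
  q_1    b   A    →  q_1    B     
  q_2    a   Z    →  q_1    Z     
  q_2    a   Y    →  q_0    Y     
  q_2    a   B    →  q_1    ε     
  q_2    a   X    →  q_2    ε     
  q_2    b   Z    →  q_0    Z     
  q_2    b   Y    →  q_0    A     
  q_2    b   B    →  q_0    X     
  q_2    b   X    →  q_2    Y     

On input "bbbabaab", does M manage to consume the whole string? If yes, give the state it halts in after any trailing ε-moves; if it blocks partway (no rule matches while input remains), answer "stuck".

q_2

(q_0, bbbabaab, Z)
  read b, top Z: go to q_2, push Z → (q_2, bbabaab, Z)
  read b, top Z: go to q_0, push Z → (q_0, babaab, Z)
  read b, top Z: go to q_2, push Z → (q_2, abaab, Z)
  read a, top Z: go to q_1, push Z → (q_1, baab, Z)
  read b, top Z: go to q_2, push XZ → (q_2, aab, XZ)
  read a, top X: go to q_2, push ε → (q_2, ab, Z)
  read a, top Z: go to q_1, push Z → (q_1, b, Z)
  read b, top Z: go to q_2, push XZ → (q_2, ε, XZ)
All input consumed; M is in state q_2.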